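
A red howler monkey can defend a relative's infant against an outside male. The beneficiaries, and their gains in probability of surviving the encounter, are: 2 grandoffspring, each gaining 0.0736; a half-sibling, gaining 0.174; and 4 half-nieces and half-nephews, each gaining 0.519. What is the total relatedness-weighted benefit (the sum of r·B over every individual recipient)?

r to a grandoffspring = 0.25 (two parent–offspring links: r = (1/2)^2 = 1/4).
r to a half-sibling = 0.25 (half-sibs share one parent — one path of length 2: r = (1/2)^2 = 1/4).
r to a half-niece or half-nephew = 0.125 (half-aunt/uncle↔niece/nephew: one path of length 3: r = (1/2)^3 = 1/8).
Summing one r·B term per recipient: 2·0.25·0.0736 + 1·0.25·0.174 + 4·0.125·0.519 = 0.3398.

0.3398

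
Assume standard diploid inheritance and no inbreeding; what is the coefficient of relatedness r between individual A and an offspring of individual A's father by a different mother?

Each parent–offspring link contributes a factor of 1/2, and independent paths through distinct common ancestors add.
Half-sibs share one parent — one path of length 2: r = (1/2)^2 = 1/4.

0.25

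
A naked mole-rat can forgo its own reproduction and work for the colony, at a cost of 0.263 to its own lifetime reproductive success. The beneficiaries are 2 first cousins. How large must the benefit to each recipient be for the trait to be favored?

r to a first cousin = 1/8 (first cousins share one grandparent pair — two paths of length 4: r = 2·(1/2)^4 = 1/8).
Hamilton's rule with n recipients of equal r: n·r·B > C, so B > C/(n·r) = 0.263/(2·0.125) = 1.052.

1.052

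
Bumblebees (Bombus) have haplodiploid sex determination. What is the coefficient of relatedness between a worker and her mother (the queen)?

0.5

One meiotic link between diploid queen and diploid daughter: r = 1/2.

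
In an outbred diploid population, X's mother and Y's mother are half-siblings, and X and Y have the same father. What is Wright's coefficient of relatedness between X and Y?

With two independent routes of shared ancestry, r is the sum of the two contributions.
X and Y are related in two ways: half first cousins through their mothers (r = 1/16) and half-sibs through their shared father (r = 1/4).
r = 1/16 + 1/4 = 0.3125.

0.3125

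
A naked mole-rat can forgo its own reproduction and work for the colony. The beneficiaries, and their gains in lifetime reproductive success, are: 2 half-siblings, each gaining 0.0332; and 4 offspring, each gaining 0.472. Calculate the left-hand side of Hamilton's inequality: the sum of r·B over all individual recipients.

r to a half-sibling = 1/4 (half-sibs share one parent — one path of length 2: r = (1/2)^2 = 1/4).
r to an offspring = 0.5 (one parent–offspring link: r = (1/2)^1 = 1/2).
Summing one r·B term per recipient: 2·0.25·0.0332 + 4·0.5·0.472 = 0.9606.

0.9606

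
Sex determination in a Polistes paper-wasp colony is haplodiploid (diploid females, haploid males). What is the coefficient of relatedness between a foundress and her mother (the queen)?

0.5

One meiotic link between diploid queen and diploid daughter: r = 1/2.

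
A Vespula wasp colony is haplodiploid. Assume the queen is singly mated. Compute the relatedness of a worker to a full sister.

Haplodiploid full sisters inherit their father's entire haploid genome identically (contributing 1/2) and on average half of their mother's contribution (1/2 · 1/2 = 1/4); r = 1/2 + 1/4 = 3/4.

0.75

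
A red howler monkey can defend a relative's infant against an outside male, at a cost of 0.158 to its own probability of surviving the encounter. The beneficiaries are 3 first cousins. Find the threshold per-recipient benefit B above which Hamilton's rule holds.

r to a first cousin = 1/8 (first cousins share one grandparent pair — two paths of length 4: r = 2·(1/2)^4 = 1/8).
Hamilton's rule with n recipients of equal r: n·r·B > C, so B > C/(n·r) = 0.158/(3·0.125) = 0.4213.

0.4213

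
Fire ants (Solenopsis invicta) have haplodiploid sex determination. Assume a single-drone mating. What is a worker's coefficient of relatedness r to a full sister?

Haplodiploid full sisters inherit their father's entire haploid genome identically (contributing 1/2) and on average half of their mother's contribution (1/2 · 1/2 = 1/4); r = 1/2 + 1/4 = 3/4.

0.75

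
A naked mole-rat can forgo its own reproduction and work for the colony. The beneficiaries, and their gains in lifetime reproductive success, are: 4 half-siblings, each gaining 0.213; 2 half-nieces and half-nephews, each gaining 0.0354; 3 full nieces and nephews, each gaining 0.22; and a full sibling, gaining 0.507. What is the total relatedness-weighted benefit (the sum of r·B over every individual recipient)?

r to a half-sibling = 1/4 (half-sibs share one parent — one path of length 2: r = (1/2)^2 = 1/4).
r to a half-niece or half-nephew = 0.125 (half-aunt/uncle↔niece/nephew: one path of length 3: r = (1/2)^3 = 1/8).
r to a full niece or nephew = 1/4 (full aunt/uncle↔niece/nephew: two paths of length 3 through the shared grandparent pair: r = 2·(1/2)^3 = 1/4).
r to a full sibling = 1/2 (full sibs share both parents — two paths of length 2: r = 2·(1/2)^2 = 1/2).
Summing one r·B term per recipient: 4·0.25·0.213 + 2·0.125·0.0354 + 3·0.25·0.22 + 1·0.5·0.507 = 0.64035.

0.64035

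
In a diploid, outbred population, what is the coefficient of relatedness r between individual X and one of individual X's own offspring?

0.5

Each parent–offspring link contributes a factor of 1/2, and independent paths through distinct common ancestors add.
One parent–offspring link: r = (1/2)^1 = 1/2.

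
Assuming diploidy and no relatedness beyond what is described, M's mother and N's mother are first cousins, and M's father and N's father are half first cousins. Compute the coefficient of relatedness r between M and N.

With two independent routes of shared ancestry, r is the sum of the two contributions.
M and N are related in two ways: second cousins through their mothers (r = 1/32) and half second cousins through their fathers (r = 1/64).
r = 1/32 + 1/64 = 0.046875.

0.046875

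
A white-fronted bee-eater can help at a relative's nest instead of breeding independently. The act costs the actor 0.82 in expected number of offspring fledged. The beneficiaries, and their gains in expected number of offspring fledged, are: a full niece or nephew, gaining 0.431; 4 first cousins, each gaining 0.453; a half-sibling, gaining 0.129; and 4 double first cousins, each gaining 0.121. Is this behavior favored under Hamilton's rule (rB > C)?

No

Hamilton's rule: the trait is favored when the sum of r·B over every recipient exceeds the actor's cost C.
r to a full niece or nephew = 1/4 (full aunt/uncle↔niece/nephew: two paths of length 3 through the shared grandparent pair: r = 2·(1/2)^3 = 1/4).
r to a first cousin = 1/8 (first cousins share one grandparent pair — two paths of length 4: r = 2·(1/2)^4 = 1/8).
r to a half-sibling = 0.25 (half-sibs share one parent — one path of length 2: r = (1/2)^2 = 1/4).
r to a double first cousin = 0.25 (double first cousins share both grandparent pairs — four paths of length 4: r = 4·(1/2)^4 = 1/4).
Summing one r·B term per recipient: 1·0.25·0.431 + 4·0.125·0.453 + 1·0.25·0.129 + 4·0.25·0.121 = 0.4875.
0.4875 < 0.82: the indirect benefit is less than the cost.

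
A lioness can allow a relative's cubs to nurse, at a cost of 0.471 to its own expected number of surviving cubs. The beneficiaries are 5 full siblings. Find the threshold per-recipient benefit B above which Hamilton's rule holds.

r to a full sibling = 0.5 (full sibs share both parents — two paths of length 2: r = 2·(1/2)^2 = 1/2).
Hamilton's rule with n recipients of equal r: n·r·B > C, so B > C/(n·r) = 0.471/(5·0.5) = 0.1884.

0.1884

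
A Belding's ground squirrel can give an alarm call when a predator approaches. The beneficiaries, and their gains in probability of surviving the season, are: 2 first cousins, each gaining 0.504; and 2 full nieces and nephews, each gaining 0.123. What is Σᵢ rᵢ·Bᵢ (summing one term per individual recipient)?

0.1875

r to a first cousin = 0.125 (first cousins share one grandparent pair — two paths of length 4: r = 2·(1/2)^4 = 1/8).
r to a full niece or nephew = 0.25 (full aunt/uncle↔niece/nephew: two paths of length 3 through the shared grandparent pair: r = 2·(1/2)^3 = 1/4).
Summing one r·B term per recipient: 2·0.125·0.504 + 2·0.25·0.123 = 0.1875.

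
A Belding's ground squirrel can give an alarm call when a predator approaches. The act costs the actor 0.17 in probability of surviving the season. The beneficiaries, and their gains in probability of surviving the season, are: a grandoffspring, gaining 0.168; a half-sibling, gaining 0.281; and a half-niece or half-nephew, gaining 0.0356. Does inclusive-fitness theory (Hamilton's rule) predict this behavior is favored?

Hamilton's rule: the trait is favored when the sum of r·B over every recipient exceeds the actor's cost C.
r to a grandoffspring = 0.25 (two parent–offspring links: r = (1/2)^2 = 1/4).
r to a half-sibling = 1/4 (half-sibs share one parent — one path of length 2: r = (1/2)^2 = 1/4).
r to a half-niece or half-nephew = 1/8 (half-aunt/uncle↔niece/nephew: one path of length 3: r = (1/2)^3 = 1/8).
Summing one r·B term per recipient: 1·0.25·0.168 + 1·0.25·0.281 + 1·0.125·0.0356 = 0.1167.
0.1167 < 0.17: the indirect benefit is less than the cost.

No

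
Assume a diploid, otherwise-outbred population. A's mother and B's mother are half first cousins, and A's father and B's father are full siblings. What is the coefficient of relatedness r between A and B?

0.140625

Independent pedigree routes through distinct common ancestors add.
A and B are related in two ways: half second cousins through their mothers (r = 1/64) and first cousins through their fathers (r = 1/8).
r = 1/64 + 1/8 = 0.140625.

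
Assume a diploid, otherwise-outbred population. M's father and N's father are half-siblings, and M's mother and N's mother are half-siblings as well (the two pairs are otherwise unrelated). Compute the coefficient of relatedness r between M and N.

With two independent routes of shared ancestry, r is the sum of the two contributions.
M and N are related in two ways: half first cousins through their fathers (r = 1/16) and half first cousins through their mothers (r = 1/16).
r = 1/16 + 1/16 = 0.125.

0.125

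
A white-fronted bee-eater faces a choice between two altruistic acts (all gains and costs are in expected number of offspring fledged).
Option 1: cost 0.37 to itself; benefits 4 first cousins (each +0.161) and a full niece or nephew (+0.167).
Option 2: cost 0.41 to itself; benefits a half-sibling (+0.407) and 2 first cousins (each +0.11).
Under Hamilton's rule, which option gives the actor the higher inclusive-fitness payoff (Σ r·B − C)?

Option 1

Option 1: r to a first cousin = 0.125.
Option 1: r to a full niece or nephew = 0.25.
Option 1: Σ r·B − C = (4·0.125·0.161 + 1·0.25·0.167) − 0.37 = -0.24775.
Option 2: r to a half-sibling = 0.25.
Option 2: r to a first cousin = 0.125.
Option 2: Σ r·B − C = (1·0.25·0.407 + 2·0.125·0.11) − 0.41 = -0.28075.
Option 1 has the higher net inclusive-fitness payoff.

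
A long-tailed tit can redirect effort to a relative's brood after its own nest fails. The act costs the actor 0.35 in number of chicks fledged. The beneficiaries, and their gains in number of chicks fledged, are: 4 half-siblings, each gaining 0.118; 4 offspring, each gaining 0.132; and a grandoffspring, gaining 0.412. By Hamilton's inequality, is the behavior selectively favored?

Yes

Hamilton's rule: the trait is favored when the sum of r·B over every recipient exceeds the actor's cost C.
r to a half-sibling = 0.25 (half-sibs share one parent — one path of length 2: r = (1/2)^2 = 1/4).
r to an offspring = 0.5 (one parent–offspring link: r = (1/2)^1 = 1/2).
r to a grandoffspring = 0.25 (two parent–offspring links: r = (1/2)^2 = 1/4).
Summing one r·B term per recipient: 4·0.25·0.118 + 4·0.5·0.132 + 1·0.25·0.412 = 0.485.
0.485 > 0.35: the indirect benefit exceeds the cost.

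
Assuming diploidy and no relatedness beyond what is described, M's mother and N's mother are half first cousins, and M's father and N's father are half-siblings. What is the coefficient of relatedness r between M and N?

Wright's path rule: contributions from independent ancestry routes add.
M and N are related in two ways: half second cousins through their mothers (r = 1/64) and half first cousins through their fathers (r = 1/16).
r = 1/64 + 1/16 = 0.078125.

0.078125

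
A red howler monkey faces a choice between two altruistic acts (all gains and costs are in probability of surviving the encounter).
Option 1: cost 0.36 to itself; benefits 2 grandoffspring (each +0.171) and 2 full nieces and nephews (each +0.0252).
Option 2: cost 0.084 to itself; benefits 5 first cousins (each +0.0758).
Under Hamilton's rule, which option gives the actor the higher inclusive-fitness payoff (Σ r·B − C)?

Option 1: r to a grandoffspring = 0.25.
Option 1: r to a full niece or nephew = 0.25.
Option 1: Σ r·B − C = (2·0.25·0.171 + 2·0.25·0.0252) − 0.36 = -0.2619.
Option 2: r to a first cousin = 0.125.
Option 2: Σ r·B − C = (5·0.125·0.0758) − 0.084 = -0.036625.
Option 2 has the higher net inclusive-fitness payoff.

Option 2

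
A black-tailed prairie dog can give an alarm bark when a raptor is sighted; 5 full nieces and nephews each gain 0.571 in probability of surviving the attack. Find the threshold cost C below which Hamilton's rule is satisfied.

r to a full niece or nephew = 1/4 (full aunt/uncle↔niece/nephew: two paths of length 3 through the shared grandparent pair: r = 2·(1/2)^3 = 1/4).
Hamilton's rule: n·r·B > C, so the trait is favored while C < n·r·B = 5·0.25·0.571 = 0.71375.

0.71375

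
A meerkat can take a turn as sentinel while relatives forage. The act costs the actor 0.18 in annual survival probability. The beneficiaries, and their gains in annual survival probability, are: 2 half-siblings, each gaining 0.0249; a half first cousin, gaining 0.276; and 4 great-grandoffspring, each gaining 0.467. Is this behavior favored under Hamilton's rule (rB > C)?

Yes

Hamilton's rule: the trait is favored when the sum of r·B over every recipient exceeds the actor's cost C.
r to a half-sibling = 1/4 (half-sibs share one parent — one path of length 2: r = (1/2)^2 = 1/4).
r to a half first cousin = 0.0625 (half first cousins share one grandparent — one path of length 4: r = (1/2)^4 = 1/16).
r to a great-grandoffspring = 0.125 (three parent–offspring links: r = (1/2)^3 = 1/8).
Summing one r·B term per recipient: 2·0.25·0.0249 + 1·0.0625·0.276 + 4·0.125·0.467 = 0.2632.
0.2632 > 0.18: the indirect benefit exceeds the cost.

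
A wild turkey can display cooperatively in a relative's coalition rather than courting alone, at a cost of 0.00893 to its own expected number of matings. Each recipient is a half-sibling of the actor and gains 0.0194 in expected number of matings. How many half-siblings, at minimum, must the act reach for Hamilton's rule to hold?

2

r to a half-sibling = 0.25 (half-sibs share one parent — one path of length 2: r = (1/2)^2 = 1/4).
Hamilton's rule: n·r·B > C  ⇒  n > C/(r·B) = 0.00893/(0.25·0.0194) = 1.841.
The smallest integer exceeding 1.841 is 2.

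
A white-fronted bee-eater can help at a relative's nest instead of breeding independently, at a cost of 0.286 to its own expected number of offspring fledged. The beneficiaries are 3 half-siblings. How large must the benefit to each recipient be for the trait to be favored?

0.3813

r to a half-sibling = 1/4 (half-sibs share one parent — one path of length 2: r = (1/2)^2 = 1/4).
Hamilton's rule with n recipients of equal r: n·r·B > C, so B > C/(n·r) = 0.286/(3·0.25) = 0.3813.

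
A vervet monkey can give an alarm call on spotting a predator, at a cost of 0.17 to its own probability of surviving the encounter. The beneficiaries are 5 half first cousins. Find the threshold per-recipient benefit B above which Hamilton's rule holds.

0.544

r to a half first cousin = 0.0625 (half first cousins share one grandparent — one path of length 4: r = (1/2)^4 = 1/16).
Hamilton's rule with n recipients of equal r: n·r·B > C, so B > C/(n·r) = 0.17/(5·0.0625) = 0.544.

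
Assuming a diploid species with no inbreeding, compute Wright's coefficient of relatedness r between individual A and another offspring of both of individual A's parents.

Each parent–offspring link contributes a factor of 1/2, and independent paths through distinct common ancestors add.
Full sibs share both parents — two paths of length 2: r = 2·(1/2)^2 = 1/2.

0.5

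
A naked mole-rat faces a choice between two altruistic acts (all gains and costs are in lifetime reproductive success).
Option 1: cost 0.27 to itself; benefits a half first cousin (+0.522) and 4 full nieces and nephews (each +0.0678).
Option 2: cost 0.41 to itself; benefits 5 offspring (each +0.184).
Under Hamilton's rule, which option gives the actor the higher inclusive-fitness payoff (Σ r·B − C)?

Option 1: r to a half first cousin = 0.0625.
Option 1: r to a full niece or nephew = 0.25.
Option 1: Σ r·B − C = (1·0.0625·0.522 + 4·0.25·0.0678) − 0.27 = -0.169575.
Option 2: r to an offspring = 0.5.
Option 2: Σ r·B − C = (5·0.5·0.184) − 0.41 = 0.05.
Option 2 has the higher net inclusive-fitness payoff.

Option 2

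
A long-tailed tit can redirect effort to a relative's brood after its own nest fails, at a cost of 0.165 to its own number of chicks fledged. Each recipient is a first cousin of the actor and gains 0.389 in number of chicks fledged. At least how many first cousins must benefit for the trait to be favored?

r to a first cousin = 0.125 (first cousins share one grandparent pair — two paths of length 4: r = 2·(1/2)^4 = 1/8).
Hamilton's rule: n·r·B > C  ⇒  n > C/(r·B) = 0.165/(0.125·0.389) = 3.393.
The smallest integer exceeding 3.393 is 4.

4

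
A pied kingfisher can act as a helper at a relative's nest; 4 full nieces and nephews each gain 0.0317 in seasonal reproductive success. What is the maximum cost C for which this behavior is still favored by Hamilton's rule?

0.0317

r to a full niece or nephew = 0.25 (full aunt/uncle↔niece/nephew: two paths of length 3 through the shared grandparent pair: r = 2·(1/2)^3 = 1/4).
Hamilton's rule: n·r·B > C, so the trait is favored while C < n·r·B = 4·0.25·0.0317 = 0.0317.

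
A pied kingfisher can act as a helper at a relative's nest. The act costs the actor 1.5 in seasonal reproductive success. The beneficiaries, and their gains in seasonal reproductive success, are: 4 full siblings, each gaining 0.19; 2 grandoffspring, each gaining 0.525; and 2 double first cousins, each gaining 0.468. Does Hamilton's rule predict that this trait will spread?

No

Hamilton's rule: the trait is favored when the sum of r·B over every recipient exceeds the actor's cost C.
r to a full sibling = 0.5 (full sibs share both parents — two paths of length 2: r = 2·(1/2)^2 = 1/2).
r to a grandoffspring = 0.25 (two parent–offspring links: r = (1/2)^2 = 1/4).
r to a double first cousin = 1/4 (double first cousins share both grandparent pairs — four paths of length 4: r = 4·(1/2)^4 = 1/4).
Summing one r·B term per recipient: 4·0.5·0.19 + 2·0.25·0.525 + 2·0.25·0.468 = 0.8765.
0.8765 < 1.5: the indirect benefit is less than the cost.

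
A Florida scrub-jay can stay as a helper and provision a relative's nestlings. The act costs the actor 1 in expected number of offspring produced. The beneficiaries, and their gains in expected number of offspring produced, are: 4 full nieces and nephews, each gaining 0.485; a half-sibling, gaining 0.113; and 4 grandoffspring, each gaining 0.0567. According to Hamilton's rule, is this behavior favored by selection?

Hamilton's rule: the trait is favored when the sum of r·B over every recipient exceeds the actor's cost C.
r to a full niece or nephew = 0.25 (full aunt/uncle↔niece/nephew: two paths of length 3 through the shared grandparent pair: r = 2·(1/2)^3 = 1/4).
r to a half-sibling = 1/4 (half-sibs share one parent — one path of length 2: r = (1/2)^2 = 1/4).
r to a grandoffspring = 1/4 (two parent–offspring links: r = (1/2)^2 = 1/4).
Summing one r·B term per recipient: 4·0.25·0.485 + 1·0.25·0.113 + 4·0.25·0.0567 = 0.56995.
0.56995 < 1: the indirect benefit is less than the cost.

No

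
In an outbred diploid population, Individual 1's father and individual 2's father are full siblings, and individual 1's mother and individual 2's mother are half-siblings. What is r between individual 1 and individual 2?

Wright's path rule: contributions from independent ancestry routes add.
Individual 1 and individual 2 are related in two ways: first cousins through their fathers (r = 1/8) and half first cousins through their mothers (r = 1/16).
r = 1/8 + 1/16 = 0.1875.

0.1875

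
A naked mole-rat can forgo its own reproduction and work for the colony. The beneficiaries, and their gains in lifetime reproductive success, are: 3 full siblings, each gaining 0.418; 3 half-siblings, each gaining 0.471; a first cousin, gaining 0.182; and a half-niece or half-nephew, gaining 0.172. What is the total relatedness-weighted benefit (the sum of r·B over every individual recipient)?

1.0245

r to a full sibling = 0.5 (full sibs share both parents — two paths of length 2: r = 2·(1/2)^2 = 1/2).
r to a half-sibling = 1/4 (half-sibs share one parent — one path of length 2: r = (1/2)^2 = 1/4).
r to a first cousin = 0.125 (first cousins share one grandparent pair — two paths of length 4: r = 2·(1/2)^4 = 1/8).
r to a half-niece or half-nephew = 0.125 (half-aunt/uncle↔niece/nephew: one path of length 3: r = (1/2)^3 = 1/8).
Summing one r·B term per recipient: 3·0.5·0.418 + 3·0.25·0.471 + 1·0.125·0.182 + 1·0.125·0.172 = 1.0245.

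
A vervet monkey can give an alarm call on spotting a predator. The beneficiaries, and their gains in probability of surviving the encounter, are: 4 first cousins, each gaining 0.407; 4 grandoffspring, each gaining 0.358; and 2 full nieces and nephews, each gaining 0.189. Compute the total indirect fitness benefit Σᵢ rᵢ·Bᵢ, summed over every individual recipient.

r to a first cousin = 0.125 (first cousins share one grandparent pair — two paths of length 4: r = 2·(1/2)^4 = 1/8).
r to a grandoffspring = 1/4 (two parent–offspring links: r = (1/2)^2 = 1/4).
r to a full niece or nephew = 1/4 (full aunt/uncle↔niece/nephew: two paths of length 3 through the shared grandparent pair: r = 2·(1/2)^3 = 1/4).
Summing one r·B term per recipient: 4·0.125·0.407 + 4·0.25·0.358 + 2·0.25·0.189 = 0.656.

0.656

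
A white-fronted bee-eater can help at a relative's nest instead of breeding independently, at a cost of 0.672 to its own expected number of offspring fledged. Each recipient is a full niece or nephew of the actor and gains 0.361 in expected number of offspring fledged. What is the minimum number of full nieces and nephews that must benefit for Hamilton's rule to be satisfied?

8

r to a full niece or nephew = 0.25 (full aunt/uncle↔niece/nephew: two paths of length 3 through the shared grandparent pair: r = 2·(1/2)^3 = 1/4).
Hamilton's rule: n·r·B > C  ⇒  n > C/(r·B) = 0.672/(0.25·0.361) = 7.446.
The smallest integer exceeding 7.446 is 8.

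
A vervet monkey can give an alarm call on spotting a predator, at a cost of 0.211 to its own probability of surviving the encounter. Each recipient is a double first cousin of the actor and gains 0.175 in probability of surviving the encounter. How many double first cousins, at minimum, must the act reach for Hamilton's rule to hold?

5

r to a double first cousin = 0.25 (double first cousins share both grandparent pairs — four paths of length 4: r = 4·(1/2)^4 = 1/4).
Hamilton's rule: n·r·B > C  ⇒  n > C/(r·B) = 0.211/(0.25·0.175) = 4.823.
The smallest integer exceeding 4.823 is 5.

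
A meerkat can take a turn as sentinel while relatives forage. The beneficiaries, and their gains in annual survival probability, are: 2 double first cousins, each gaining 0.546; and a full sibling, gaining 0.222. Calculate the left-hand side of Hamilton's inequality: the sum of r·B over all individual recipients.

0.384

r to a double first cousin = 0.25 (double first cousins share both grandparent pairs — four paths of length 4: r = 4·(1/2)^4 = 1/4).
r to a full sibling = 1/2 (full sibs share both parents — two paths of length 2: r = 2·(1/2)^2 = 1/2).
Summing one r·B term per recipient: 2·0.25·0.546 + 1·0.5·0.222 = 0.384.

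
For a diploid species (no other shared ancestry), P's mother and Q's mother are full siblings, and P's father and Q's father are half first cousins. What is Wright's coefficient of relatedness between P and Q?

Relatedness sums over independent paths through distinct common ancestors.
P and Q are related in two ways: first cousins through their mothers (r = 1/8) and half second cousins through their fathers (r = 1/64).
r = 1/8 + 1/64 = 0.140625.

0.140625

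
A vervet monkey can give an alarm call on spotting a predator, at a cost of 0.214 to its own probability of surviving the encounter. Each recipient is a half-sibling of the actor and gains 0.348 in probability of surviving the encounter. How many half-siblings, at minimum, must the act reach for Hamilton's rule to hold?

3

r to a half-sibling = 1/4 (half-sibs share one parent — one path of length 2: r = (1/2)^2 = 1/4).
Hamilton's rule: n·r·B > C  ⇒  n > C/(r·B) = 0.214/(0.25·0.348) = 2.46.
The smallest integer exceeding 2.46 is 3.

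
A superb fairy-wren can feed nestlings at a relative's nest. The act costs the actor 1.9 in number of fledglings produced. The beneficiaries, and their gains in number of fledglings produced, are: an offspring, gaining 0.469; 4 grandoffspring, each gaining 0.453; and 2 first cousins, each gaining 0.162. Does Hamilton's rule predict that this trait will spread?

No

Hamilton's rule: the trait is favored when the sum of r·B over every recipient exceeds the actor's cost C.
r to an offspring = 0.5 (one parent–offspring link: r = (1/2)^1 = 1/2).
r to a grandoffspring = 1/4 (two parent–offspring links: r = (1/2)^2 = 1/4).
r to a first cousin = 0.125 (first cousins share one grandparent pair — two paths of length 4: r = 2·(1/2)^4 = 1/8).
Summing one r·B term per recipient: 1·0.5·0.469 + 4·0.25·0.453 + 2·0.125·0.162 = 0.728.
0.728 < 1.9: the indirect benefit is less than the cost.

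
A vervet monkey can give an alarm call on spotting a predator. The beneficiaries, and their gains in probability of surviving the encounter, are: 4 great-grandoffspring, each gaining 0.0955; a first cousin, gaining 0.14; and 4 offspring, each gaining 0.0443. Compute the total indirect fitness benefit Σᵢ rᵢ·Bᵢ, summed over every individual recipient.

r to a great-grandoffspring = 1/8 (three parent–offspring links: r = (1/2)^3 = 1/8).
r to a first cousin = 1/8 (first cousins share one grandparent pair — two paths of length 4: r = 2·(1/2)^4 = 1/8).
r to an offspring = 0.5 (one parent–offspring link: r = (1/2)^1 = 1/2).
Summing one r·B term per recipient: 4·0.125·0.0955 + 1·0.125·0.14 + 4·0.5·0.0443 = 0.15385.

0.15385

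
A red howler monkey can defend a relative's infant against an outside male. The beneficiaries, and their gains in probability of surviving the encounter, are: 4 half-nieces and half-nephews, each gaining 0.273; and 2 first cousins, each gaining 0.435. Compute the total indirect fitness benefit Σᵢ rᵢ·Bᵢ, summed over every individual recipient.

r to a half-niece or half-nephew = 1/8 (half-aunt/uncle↔niece/nephew: one path of length 3: r = (1/2)^3 = 1/8).
r to a first cousin = 1/8 (first cousins share one grandparent pair — two paths of length 4: r = 2·(1/2)^4 = 1/8).
Summing one r·B term per recipient: 4·0.125·0.273 + 2·0.125·0.435 = 0.24525.

0.24525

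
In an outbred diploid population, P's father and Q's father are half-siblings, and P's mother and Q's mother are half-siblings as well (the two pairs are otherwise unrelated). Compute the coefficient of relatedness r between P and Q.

0.125

Wright's path rule: contributions from independent ancestry routes add.
P and Q are related in two ways: half first cousins through their fathers (r = 1/16) and half first cousins through their mothers (r = 1/16).
r = 1/16 + 1/16 = 1/8 = 0.125.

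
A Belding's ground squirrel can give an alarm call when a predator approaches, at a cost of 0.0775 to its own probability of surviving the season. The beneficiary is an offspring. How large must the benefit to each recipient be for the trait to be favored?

0.155

r to an offspring = 0.5 (one parent–offspring link: r = (1/2)^1 = 1/2).
Hamilton's rule with n recipients of equal r: n·r·B > C, so B > C/(n·r) = 0.0775/(1·0.5) = 0.155.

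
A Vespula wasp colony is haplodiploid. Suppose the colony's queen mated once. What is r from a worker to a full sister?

0.75

Haplodiploid full sisters inherit their father's entire haploid genome identically (contributing 1/2) and on average half of their mother's contribution (1/2 · 1/2 = 1/4); r = 1/2 + 1/4 = 3/4.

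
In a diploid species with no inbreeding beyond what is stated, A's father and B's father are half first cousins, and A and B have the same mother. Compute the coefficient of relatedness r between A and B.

Relatedness sums over independent paths through distinct common ancestors.
A and B are related in two ways: half second cousins through their fathers (r = 1/64) and half-sibs through their shared mother (r = 1/4).
r = 1/64 + 1/4 = 17/64 = 0.265625.

0.265625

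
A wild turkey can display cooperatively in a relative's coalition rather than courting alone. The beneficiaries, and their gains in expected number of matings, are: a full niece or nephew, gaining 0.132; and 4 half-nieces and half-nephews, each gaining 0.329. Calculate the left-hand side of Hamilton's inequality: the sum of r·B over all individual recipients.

0.1975

r to a full niece or nephew = 0.25 (full aunt/uncle↔niece/nephew: two paths of length 3 through the shared grandparent pair: r = 2·(1/2)^3 = 1/4).
r to a half-niece or half-nephew = 1/8 (half-aunt/uncle↔niece/nephew: one path of length 3: r = (1/2)^3 = 1/8).
Summing one r·B term per recipient: 1·0.25·0.132 + 4·0.125·0.329 = 0.1975.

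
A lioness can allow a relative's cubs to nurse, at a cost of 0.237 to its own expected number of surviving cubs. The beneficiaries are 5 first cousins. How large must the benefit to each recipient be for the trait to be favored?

0.3792

r to a first cousin = 1/8 (first cousins share one grandparent pair — two paths of length 4: r = 2·(1/2)^4 = 1/8).
Hamilton's rule with n recipients of equal r: n·r·B > C, so B > C/(n·r) = 0.237/(5·0.125) = 0.3792.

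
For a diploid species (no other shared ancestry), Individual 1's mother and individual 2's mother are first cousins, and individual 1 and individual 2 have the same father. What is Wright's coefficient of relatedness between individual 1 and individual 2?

With two independent routes of shared ancestry, r is the sum of the two contributions.
Individual 1 and individual 2 are related in two ways: second cousins through their mothers (r = 1/32) and half-sibs through their shared father (r = 1/4).
r = 1/32 + 1/4 = 9/32 = 0.28125.

0.28125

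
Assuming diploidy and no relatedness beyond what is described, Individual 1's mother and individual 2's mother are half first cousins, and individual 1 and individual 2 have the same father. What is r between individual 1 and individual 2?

With two independent routes of shared ancestry, r is the sum of the two contributions.
Individual 1 and individual 2 are related in two ways: half second cousins through their mothers (r = 1/64) and half-sibs through their shared father (r = 1/4).
r = 1/64 + 1/4 = 17/64 = 0.265625.

0.265625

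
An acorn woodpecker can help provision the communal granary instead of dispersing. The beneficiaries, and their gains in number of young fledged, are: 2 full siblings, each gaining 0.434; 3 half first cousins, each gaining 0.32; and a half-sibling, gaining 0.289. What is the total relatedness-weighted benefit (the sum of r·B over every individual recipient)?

r to a full sibling = 0.5 (full sibs share both parents — two paths of length 2: r = 2·(1/2)^2 = 1/2).
r to a half first cousin = 0.0625 (half first cousins share one grandparent — one path of length 4: r = (1/2)^4 = 1/16).
r to a half-sibling = 1/4 (half-sibs share one parent — one path of length 2: r = (1/2)^2 = 1/4).
Summing one r·B term per recipient: 2·0.5·0.434 + 3·0.0625·0.32 + 1·0.25·0.289 = 0.56625.

0.56625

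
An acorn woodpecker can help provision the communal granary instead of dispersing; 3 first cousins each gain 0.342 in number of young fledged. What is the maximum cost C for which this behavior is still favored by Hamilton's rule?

r to a first cousin = 1/8 (first cousins share one grandparent pair — two paths of length 4: r = 2·(1/2)^4 = 1/8).
Hamilton's rule: n·r·B > C, so the trait is favored while C < n·r·B = 3·0.125·0.342 = 0.12825.

0.12825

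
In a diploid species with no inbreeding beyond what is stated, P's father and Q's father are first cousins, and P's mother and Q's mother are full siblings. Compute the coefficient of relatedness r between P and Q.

Independent pedigree routes through distinct common ancestors add.
P and Q are related in two ways: second cousins through their fathers (r = 1/32) and first cousins through their mothers (r = 1/8).
r = 1/32 + 1/8 = 5/32 = 0.15625.

0.15625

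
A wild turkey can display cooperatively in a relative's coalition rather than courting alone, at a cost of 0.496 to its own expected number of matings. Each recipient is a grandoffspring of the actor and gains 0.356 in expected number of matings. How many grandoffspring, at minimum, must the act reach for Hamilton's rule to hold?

r to a grandoffspring = 1/4 (two parent–offspring links: r = (1/2)^2 = 1/4).
Hamilton's rule: n·r·B > C  ⇒  n > C/(r·B) = 0.496/(0.25·0.356) = 5.573.
The smallest integer exceeding 5.573 is 6.

6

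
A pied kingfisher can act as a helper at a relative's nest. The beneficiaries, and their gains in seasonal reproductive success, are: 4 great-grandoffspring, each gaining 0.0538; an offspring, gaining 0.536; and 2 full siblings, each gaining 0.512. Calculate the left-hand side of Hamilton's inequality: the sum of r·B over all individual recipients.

0.8069

r to a great-grandoffspring = 0.125 (three parent–offspring links: r = (1/2)^3 = 1/8).
r to an offspring = 1/2 (one parent–offspring link: r = (1/2)^1 = 1/2).
r to a full sibling = 1/2 (full sibs share both parents — two paths of length 2: r = 2·(1/2)^2 = 1/2).
Summing one r·B term per recipient: 4·0.125·0.0538 + 1·0.5·0.536 + 2·0.5·0.512 = 0.8069.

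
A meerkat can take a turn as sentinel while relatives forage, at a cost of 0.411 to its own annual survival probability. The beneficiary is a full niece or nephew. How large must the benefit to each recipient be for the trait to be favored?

r to a full niece or nephew = 1/4 (full aunt/uncle↔niece/nephew: two paths of length 3 through the shared grandparent pair: r = 2·(1/2)^3 = 1/4).
Hamilton's rule with n recipients of equal r: n·r·B > C, so B > C/(n·r) = 0.411/(1·0.25) = 1.644.

1.644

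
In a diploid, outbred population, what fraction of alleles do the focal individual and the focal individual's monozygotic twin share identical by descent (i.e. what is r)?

1

Each parent–offspring link contributes a factor of 1/2, and independent paths through distinct common ancestors add.
Monozygotic twins share every allele identical by descent: r = 1.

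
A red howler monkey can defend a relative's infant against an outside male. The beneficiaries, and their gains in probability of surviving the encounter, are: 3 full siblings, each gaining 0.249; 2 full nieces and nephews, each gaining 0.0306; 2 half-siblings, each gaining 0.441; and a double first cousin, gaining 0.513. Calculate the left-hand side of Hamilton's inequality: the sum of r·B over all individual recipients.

r to a full sibling = 1/2 (full sibs share both parents — two paths of length 2: r = 2·(1/2)^2 = 1/2).
r to a full niece or nephew = 1/4 (full aunt/uncle↔niece/nephew: two paths of length 3 through the shared grandparent pair: r = 2·(1/2)^3 = 1/4).
r to a half-sibling = 1/4 (half-sibs share one parent — one path of length 2: r = (1/2)^2 = 1/4).
r to a double first cousin = 0.25 (double first cousins share both grandparent pairs — four paths of length 4: r = 4·(1/2)^4 = 1/4).
Summing one r·B term per recipient: 3·0.5·0.249 + 2·0.25·0.0306 + 2·0.25·0.441 + 1·0.25·0.513 = 0.73755.

0.73755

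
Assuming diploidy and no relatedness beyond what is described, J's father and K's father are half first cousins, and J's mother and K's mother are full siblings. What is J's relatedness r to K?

0.140625

Relatedness sums over independent paths through distinct common ancestors.
J and K are related in two ways: half second cousins through their fathers (r = 1/64) and first cousins through their mothers (r = 1/8).
r = 1/64 + 1/8 = 0.140625.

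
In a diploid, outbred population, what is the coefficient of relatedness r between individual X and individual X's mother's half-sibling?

Each parent–offspring link contributes a factor of 1/2, and independent paths through distinct common ancestors add.
Half-aunt/uncle↔niece/nephew: one path of length 3: r = (1/2)^3 = 1/8.

0.125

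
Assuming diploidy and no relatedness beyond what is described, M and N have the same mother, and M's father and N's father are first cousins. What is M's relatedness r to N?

0.28125

With two independent routes of shared ancestry, r is the sum of the two contributions.
M and N are related in two ways: half-sibs through their shared mother (r = 1/4) and second cousins through their fathers (r = 1/32).
r = 1/4 + 1/32 = 0.28125.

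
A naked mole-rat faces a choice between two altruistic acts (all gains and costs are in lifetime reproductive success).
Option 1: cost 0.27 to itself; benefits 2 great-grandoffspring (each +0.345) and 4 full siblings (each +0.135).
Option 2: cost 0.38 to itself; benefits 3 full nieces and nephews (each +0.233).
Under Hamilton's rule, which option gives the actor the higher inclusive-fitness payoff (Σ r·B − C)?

Option 1

Option 1: r to a great-grandoffspring = 0.125.
Option 1: r to a full sibling = 0.5.
Option 1: Σ r·B − C = (2·0.125·0.345 + 4·0.5·0.135) − 0.27 = 0.08625.
Option 2: r to a full niece or nephew = 0.25.
Option 2: Σ r·B − C = (3·0.25·0.233) − 0.38 = -0.20525.
Option 1 has the higher net inclusive-fitness payoff.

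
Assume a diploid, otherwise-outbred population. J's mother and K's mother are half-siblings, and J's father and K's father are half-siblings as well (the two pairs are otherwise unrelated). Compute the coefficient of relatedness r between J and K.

0.125

Wright's path rule: contributions from independent ancestry routes add.
J and K are related in two ways: half first cousins through their mothers (r = 1/16) and half first cousins through their fathers (r = 1/16).
r = 1/16 + 1/16 = 1/8 = 0.125.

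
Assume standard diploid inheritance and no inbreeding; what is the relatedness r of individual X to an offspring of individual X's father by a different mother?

0.25

Each parent–offspring link contributes a factor of 1/2, and independent paths through distinct common ancestors add.
Half-sibs share one parent — one path of length 2: r = (1/2)^2 = 1/4.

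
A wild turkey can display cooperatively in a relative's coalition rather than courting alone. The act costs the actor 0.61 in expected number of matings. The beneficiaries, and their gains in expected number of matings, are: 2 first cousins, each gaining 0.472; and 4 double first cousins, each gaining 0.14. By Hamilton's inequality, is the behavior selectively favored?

Hamilton's rule: the trait is favored when the sum of r·B over every recipient exceeds the actor's cost C.
r to a first cousin = 1/8 (first cousins share one grandparent pair — two paths of length 4: r = 2·(1/2)^4 = 1/8).
r to a double first cousin = 0.25 (double first cousins share both grandparent pairs — four paths of length 4: r = 4·(1/2)^4 = 1/4).
Summing one r·B term per recipient: 2·0.125·0.472 + 4·0.25·0.14 = 0.258.
0.258 < 0.61: the indirect benefit is less than the cost.

No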